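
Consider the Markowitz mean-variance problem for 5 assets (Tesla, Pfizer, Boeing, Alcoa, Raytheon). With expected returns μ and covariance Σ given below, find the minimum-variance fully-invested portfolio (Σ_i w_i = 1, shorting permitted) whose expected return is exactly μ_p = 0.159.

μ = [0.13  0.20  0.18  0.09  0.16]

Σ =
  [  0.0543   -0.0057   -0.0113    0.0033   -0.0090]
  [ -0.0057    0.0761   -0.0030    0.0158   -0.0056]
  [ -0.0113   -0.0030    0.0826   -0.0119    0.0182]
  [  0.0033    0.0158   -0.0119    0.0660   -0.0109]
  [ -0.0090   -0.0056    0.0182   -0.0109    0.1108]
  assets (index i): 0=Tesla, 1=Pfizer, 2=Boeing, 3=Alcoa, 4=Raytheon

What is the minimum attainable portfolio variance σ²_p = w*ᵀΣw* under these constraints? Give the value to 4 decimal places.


x=Σ⁻¹μ = [3.4141  2.8441  2.5833  1.2359  1.5623]
y=Σ⁻¹𝟙 = [23.8849  13.1306  15.7428  15.3960  10.5577]
a=μᵀx=1.838850  b=𝟙ᵀx=11.639728  c=𝟙ᵀy=78.711958  D=ac−b²=9.256231
λ₁=(c·0.159−b)/D = (78.711958·0.159−11.639728)/9.256231 = 0.094582
λ₂=(a−b·0.159)/D = (1.838850−11.639728·0.159)/9.256231 = -0.001282
w* = 0.094582·x + -0.001282·y:
  w_0 = 0.094582·3.4141 + -0.001282·23.8849 = 0.2923  (Tesla)
  w_1 = 0.094582·2.8441 + -0.001282·13.1306 = 0.2522  (Pfizer)
  w_2 = 0.094582·2.5833 + -0.001282·15.7428 = 0.2242  (Boeing)
  w_3 = 0.094582·1.2359 + -0.001282·15.3960 = 0.0972  (Alcoa)
  w_4 = 0.094582·1.5623 + -0.001282·10.5577 = 0.1342  (Raytheon)
Σw_i=1.0000  μᵀw=0.1590
σ²=wᵀΣw=λ₁·μ_p+λ₂ = 0.094582·0.159 + -0.001282 = 0.013757 ≈ 0.0138

0.0138


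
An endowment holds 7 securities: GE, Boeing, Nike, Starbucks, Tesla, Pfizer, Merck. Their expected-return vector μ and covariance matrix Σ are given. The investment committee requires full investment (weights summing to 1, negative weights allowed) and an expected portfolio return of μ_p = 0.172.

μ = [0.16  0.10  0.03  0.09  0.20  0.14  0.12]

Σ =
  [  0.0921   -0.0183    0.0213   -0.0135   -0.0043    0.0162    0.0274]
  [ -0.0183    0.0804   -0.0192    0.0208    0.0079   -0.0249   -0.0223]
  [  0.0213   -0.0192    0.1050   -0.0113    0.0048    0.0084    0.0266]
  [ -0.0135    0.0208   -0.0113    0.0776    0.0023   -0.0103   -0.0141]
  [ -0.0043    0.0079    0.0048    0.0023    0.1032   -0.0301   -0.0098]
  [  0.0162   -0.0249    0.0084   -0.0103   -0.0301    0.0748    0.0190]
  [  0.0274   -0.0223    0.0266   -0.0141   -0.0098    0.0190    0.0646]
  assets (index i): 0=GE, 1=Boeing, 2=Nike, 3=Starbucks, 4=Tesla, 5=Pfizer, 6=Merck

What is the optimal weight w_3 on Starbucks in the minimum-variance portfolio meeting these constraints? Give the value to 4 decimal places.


g=Σ⁻¹μ = [1.4687  2.4068  -0.3189  1.4324  2.9393  3.2637  1.9954]
h=Σ⁻¹𝟙 = [7.8196  21.8798  6.9983  14.8011  15.7606  22.5327  15.8288]
a=μᵀg=1.879239  b=𝟙ᵀg=13.187318  c=𝟙ᵀh=105.620874  D=ac−b²=24.581518
λ₁=(c·0.172−b)/D = (105.620874·0.172−13.187318)/24.581518 = 0.202570
λ₂=(a−b·0.172)/D = (1.879239−13.187318·0.172)/24.581518 = -0.015824
w* = 0.202570·g + -0.015824·h:
  w_0 = 0.202570·1.4687 + -0.015824·7.8196 = 0.1738  (GE)
  w_1 = 0.202570·2.4068 + -0.015824·21.8798 = 0.1413  (Boeing)
  w_2 = 0.202570·-0.3189 + -0.015824·6.9983 = -0.1753  (Nike)
  w_3 = 0.202570·1.4324 + -0.015824·14.8011 = 0.0559  (Starbucks)
  w_4 = 0.202570·2.9393 + -0.015824·15.7606 = 0.3460  (Tesla)
  w_5 = 0.202570·3.2637 + -0.015824·22.5327 = 0.3046  (Pfizer)
  w_6 = 0.202570·1.9954 + -0.015824·15.8288 = 0.1537  (Merck)
Σw_i=1.0000  μᵀw=0.1720
σ²=wᵀΣw=λ₁·μ_p+λ₂ = 0.202570·0.172 + -0.015824 = 0.019018 ≈ 0.0190

0.0559


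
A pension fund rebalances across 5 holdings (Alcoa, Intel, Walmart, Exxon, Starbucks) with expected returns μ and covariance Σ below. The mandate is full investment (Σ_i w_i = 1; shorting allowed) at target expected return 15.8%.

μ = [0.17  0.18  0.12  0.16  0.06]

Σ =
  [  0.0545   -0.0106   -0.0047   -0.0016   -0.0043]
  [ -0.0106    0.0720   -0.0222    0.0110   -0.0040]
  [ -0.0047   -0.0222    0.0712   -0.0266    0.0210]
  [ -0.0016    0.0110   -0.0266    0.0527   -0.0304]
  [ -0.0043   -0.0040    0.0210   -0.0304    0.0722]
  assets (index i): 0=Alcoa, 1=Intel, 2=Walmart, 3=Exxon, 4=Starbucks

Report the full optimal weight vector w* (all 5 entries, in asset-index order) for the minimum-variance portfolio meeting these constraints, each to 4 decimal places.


u=Σ⁻¹μ = [4.6659  3.8445  4.7756  6.2699  2.5728]
v=Σ⁻¹𝟙 = [29.0846  22.5117  32.6340  47.3695  27.2830]
a=μᵀu=3.215829  b=𝟙ᵀu=22.128673  c=𝟙ᵀv=158.882822  D=ac−b²=21.261863
λ₁=(c·0.158−b)/D = (158.882822·0.158−22.128673)/21.261863 = 0.139913
λ₂=(a−b·0.158)/D = (3.215829−22.128673·0.158)/21.261863 = -0.013193
w* = 0.139913·u + -0.013193·v:
  w_0 = 0.139913·4.6659 + -0.013193·29.0846 = 0.2691  (Alcoa)
  w_1 = 0.139913·3.8445 + -0.013193·22.5117 = 0.2409  (Intel)
  w_2 = 0.139913·4.7756 + -0.013193·32.6340 = 0.2376  (Walmart)
  w_3 = 0.139913·6.2699 + -0.013193·47.3695 = 0.2523  (Exxon)
  w_4 = 0.139913·2.5728 + -0.013193·27.2830 = 0.0000  (Starbucks)
Σw_i=1.0000  μᵀw=0.1580
σ²=wᵀΣw=λ₁·μ_p+λ₂ = 0.139913·0.158 + -0.013193 = 0.008914 ≈ 0.0089

0.2691  0.2409  0.2376  0.2523  0.0000


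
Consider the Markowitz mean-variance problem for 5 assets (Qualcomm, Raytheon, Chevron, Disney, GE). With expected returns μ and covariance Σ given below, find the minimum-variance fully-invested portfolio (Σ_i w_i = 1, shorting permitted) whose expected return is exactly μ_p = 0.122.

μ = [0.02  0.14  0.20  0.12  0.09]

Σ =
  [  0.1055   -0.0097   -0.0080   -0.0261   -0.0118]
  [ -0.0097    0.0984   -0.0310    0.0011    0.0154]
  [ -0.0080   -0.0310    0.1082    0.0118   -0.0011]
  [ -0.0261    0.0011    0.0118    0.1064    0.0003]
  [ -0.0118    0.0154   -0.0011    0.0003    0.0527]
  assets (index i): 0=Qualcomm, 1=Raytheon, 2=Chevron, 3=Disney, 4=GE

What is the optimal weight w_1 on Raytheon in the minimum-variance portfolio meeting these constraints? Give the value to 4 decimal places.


0.2255

p=Σ⁻¹μ = [0.9802  2.0502  2.4049  1.0765  1.3722]
q=Σ⁻¹𝟙 = [16.7256  12.7844  13.0423  11.8686  19.1892]
a=μᵀp=1.040288  b=𝟙ᵀp=7.884042  c=𝟙ᵀq=73.610025  D=ac−b²=14.417530
λ₁=(c·0.122−b)/D = (73.610025·0.122−7.884042)/14.417530 = 0.076045
λ₂=(a−b·0.122)/D = (1.040288−7.884042·0.122)/14.417530 = 0.005440
w* = 0.076045·p + 0.005440·q:
  w_0 = 0.076045·0.9802 + 0.005440·16.7256 = 0.1655  (Qualcomm)
  w_1 = 0.076045·2.0502 + 0.005440·12.7844 = 0.2255  (Raytheon)
  w_2 = 0.076045·2.4049 + 0.005440·13.0423 = 0.2538  (Chevron)
  w_3 = 0.076045·1.0765 + 0.005440·11.8686 = 0.1464  (Disney)
  w_4 = 0.076045·1.3722 + 0.005440·19.1892 = 0.2087  (GE)
Σw_i=1.0000  μᵀw=0.1220
σ²=wᵀΣw=λ₁·μ_p+λ₂ = 0.076045·0.122 + 0.005440 = 0.014718 ≈ 0.0147


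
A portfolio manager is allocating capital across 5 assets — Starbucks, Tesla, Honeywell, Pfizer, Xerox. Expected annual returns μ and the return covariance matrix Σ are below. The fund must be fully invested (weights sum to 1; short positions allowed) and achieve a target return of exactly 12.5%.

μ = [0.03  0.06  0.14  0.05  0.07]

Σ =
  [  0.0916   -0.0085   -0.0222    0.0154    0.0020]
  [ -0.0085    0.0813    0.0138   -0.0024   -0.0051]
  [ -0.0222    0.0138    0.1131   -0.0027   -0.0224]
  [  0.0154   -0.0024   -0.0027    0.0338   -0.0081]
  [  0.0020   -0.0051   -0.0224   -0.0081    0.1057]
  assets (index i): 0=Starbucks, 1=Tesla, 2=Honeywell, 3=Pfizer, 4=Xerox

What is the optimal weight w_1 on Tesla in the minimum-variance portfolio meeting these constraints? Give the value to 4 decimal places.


-0.0443

g=Σ⁻¹μ = [0.4404  0.6496  1.5113  1.7180  1.1372]
h=Σ⁻¹𝟙 = [9.7561  12.9806  12.8725  30.6810  14.9815]
a=μᵀg=0.429267  b=𝟙ᵀg=5.456422  c=𝟙ᵀh=81.271665  D=ac−b²=5.114666
λ₁=(c·0.125−b)/D = (81.271665·0.125−5.456422)/5.114666 = 0.919422
λ₂=(a−b·0.125)/D = (0.429267−5.456422·0.125)/5.114666 = -0.049424
w* = 0.919422·g + -0.049424·h:
  w_0 = 0.919422·0.4404 + -0.049424·9.7561 = -0.0773  (Starbucks)
  w_1 = 0.919422·0.6496 + -0.049424·12.9806 = -0.0443  (Tesla)
  w_2 = 0.919422·1.5113 + -0.049424·12.8725 = 0.7533  (Honeywell)
  w_3 = 0.919422·1.7180 + -0.049424·30.6810 = 0.0632  (Pfizer)
  w_4 = 0.919422·1.1372 + -0.049424·14.9815 = 0.3051  (Xerox)
Σw_i=1.0000  μᵀw=0.1250
σ²=wᵀΣw=λ₁·μ_p+λ₂ = 0.919422·0.125 + -0.049424 = 0.065504 ≈ 0.0655


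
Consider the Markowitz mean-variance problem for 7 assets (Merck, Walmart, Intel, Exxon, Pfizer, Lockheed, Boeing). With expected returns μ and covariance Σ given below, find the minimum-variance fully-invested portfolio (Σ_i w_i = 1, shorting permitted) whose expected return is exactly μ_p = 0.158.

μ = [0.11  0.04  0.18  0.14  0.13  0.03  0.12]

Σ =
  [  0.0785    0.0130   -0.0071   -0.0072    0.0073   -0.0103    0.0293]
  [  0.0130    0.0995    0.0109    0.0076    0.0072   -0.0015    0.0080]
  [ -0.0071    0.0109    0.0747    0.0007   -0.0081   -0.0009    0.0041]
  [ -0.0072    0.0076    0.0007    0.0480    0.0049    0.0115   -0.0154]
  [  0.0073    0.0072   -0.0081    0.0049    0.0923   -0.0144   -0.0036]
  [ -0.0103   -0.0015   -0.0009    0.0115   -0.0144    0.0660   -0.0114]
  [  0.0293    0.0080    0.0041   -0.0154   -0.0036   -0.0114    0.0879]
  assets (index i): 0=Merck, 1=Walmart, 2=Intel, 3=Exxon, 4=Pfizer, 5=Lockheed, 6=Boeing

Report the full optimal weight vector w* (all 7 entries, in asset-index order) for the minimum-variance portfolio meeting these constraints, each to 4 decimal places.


u=Σ⁻¹μ = [1.4087  -0.5608  2.6875  3.3447  1.5740  0.7295  1.5664]
v=Σ⁻¹𝟙 = [11.7117  3.6524  14.7381  20.0680  13.3069  18.9095  12.9661]
a=μᵀu=1.498990  b=𝟙ᵀu=10.749885  c=𝟙ᵀv=95.352717  D=ac−b²=27.372766
λ₁=(c·0.158−b)/D = (95.352717·0.158−10.749885)/27.372766 = 0.157669
λ₂=(a−b·0.158)/D = (1.498990−10.749885·0.158)/27.372766 = -0.007288
w* = 0.157669·u + -0.007288·v:
  w_0 = 0.157669·1.4087 + -0.007288·11.7117 = 0.1368  (Merck)
  w_1 = 0.157669·-0.5608 + -0.007288·3.6524 = -0.1150  (Walmart)
  w_2 = 0.157669·2.6875 + -0.007288·14.7381 = 0.3163  (Intel)
  w_3 = 0.157669·3.3447 + -0.007288·20.0680 = 0.3811  (Exxon)
  w_4 = 0.157669·1.5740 + -0.007288·13.3069 = 0.1512  (Pfizer)
  w_5 = 0.157669·0.7295 + -0.007288·18.9095 = -0.0228  (Lockheed)
  w_6 = 0.157669·1.5664 + -0.007288·12.9661 = 0.1525  (Boeing)
Σw_i=1.0000  μᵀw=0.1580
σ²=wᵀΣw=λ₁·μ_p+λ₂ = 0.157669·0.158 + -0.007288 = 0.017624 ≈ 0.0176

0.1368  -0.1150  0.3163  0.3811  0.1512  -0.0228  0.1525


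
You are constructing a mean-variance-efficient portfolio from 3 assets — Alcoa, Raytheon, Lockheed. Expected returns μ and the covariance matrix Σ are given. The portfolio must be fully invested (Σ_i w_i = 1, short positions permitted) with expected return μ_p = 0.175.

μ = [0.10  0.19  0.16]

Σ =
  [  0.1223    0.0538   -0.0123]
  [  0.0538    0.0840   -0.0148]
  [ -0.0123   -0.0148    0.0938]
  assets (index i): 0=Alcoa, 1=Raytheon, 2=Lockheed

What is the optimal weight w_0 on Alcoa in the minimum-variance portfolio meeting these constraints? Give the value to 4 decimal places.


0.0161

g=Σ⁻¹μ = [-0.1790  2.7494  2.1161]
h=Σ⁻¹𝟙 = [4.5115  11.3123  13.0375]
a=μᵀg=0.843057  b=𝟙ᵀg=4.686486  c=𝟙ᵀh=28.861297  D=ac−b²=2.368561
λ₁=(c·0.175−b)/D = (28.861297·0.175−4.686486)/2.368561 = 0.153781
λ₂=(a−b·0.175)/D = (0.843057−4.686486·0.175)/2.368561 = 0.009678
w* = 0.153781·g + 0.009678·h:
  w_0 = 0.153781·-0.1790 + 0.009678·4.5115 = 0.0161  (Alcoa)
  w_1 = 0.153781·2.7494 + 0.009678·11.3123 = 0.5323  (Raytheon)
  w_2 = 0.153781·2.1161 + 0.009678·13.0375 = 0.4516  (Lockheed)
Σw_i=1.0000  μᵀw=0.1750
σ²=wᵀΣw=λ₁·μ_p+λ₂ = 0.153781·0.175 + 0.009678 = 0.036589 ≈ 0.0366


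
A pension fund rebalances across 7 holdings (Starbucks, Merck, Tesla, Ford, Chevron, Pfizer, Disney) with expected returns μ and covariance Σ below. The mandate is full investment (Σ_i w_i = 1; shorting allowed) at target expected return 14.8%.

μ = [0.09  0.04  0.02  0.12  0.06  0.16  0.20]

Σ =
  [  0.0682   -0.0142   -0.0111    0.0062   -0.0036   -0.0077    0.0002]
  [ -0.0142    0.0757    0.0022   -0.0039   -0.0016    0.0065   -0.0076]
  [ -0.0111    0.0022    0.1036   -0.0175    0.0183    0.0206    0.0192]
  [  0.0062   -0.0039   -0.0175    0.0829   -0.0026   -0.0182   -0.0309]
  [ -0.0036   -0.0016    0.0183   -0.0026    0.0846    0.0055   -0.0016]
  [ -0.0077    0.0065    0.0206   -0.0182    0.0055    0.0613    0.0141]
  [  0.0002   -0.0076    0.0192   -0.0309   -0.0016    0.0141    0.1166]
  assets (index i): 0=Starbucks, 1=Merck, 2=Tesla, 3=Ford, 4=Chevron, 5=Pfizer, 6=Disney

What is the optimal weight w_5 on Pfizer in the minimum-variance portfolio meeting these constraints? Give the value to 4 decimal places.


p=Σ⁻¹μ = [1.5893  0.9574  -0.3441  2.8301  0.7980  3.0819  2.2199]
q=Σ⁻¹𝟙 = [20.1082  17.8918  7.4373  21.6516  11.1965  17.0337  12.3150]
a=μᵀp=1.499032  b=𝟙ᵀp=11.132539  c=𝟙ᵀq=107.634139  D=ac−b²=37.413591
λ₁=(c·0.148−b)/D = (107.634139·0.148−11.132539)/37.413591 = 0.128224
λ₂=(a−b·0.148)/D = (1.499032−11.132539·0.148)/37.413591 = -0.003971
w* = 0.128224·p + -0.003971·q:
  w_0 = 0.128224·1.5893 + -0.003971·20.1082 = 0.1239  (Starbucks)
  w_1 = 0.128224·0.9574 + -0.003971·17.8918 = 0.0517  (Merck)
  w_2 = 0.128224·-0.3441 + -0.003971·7.4373 = -0.0737  (Tesla)
  w_3 = 0.128224·2.8301 + -0.003971·21.6516 = 0.2769  (Ford)
  w_4 = 0.128224·0.7980 + -0.003971·11.1965 = 0.0579  (Chevron)
  w_5 = 0.128224·3.0819 + -0.003971·17.0337 = 0.3275  (Pfizer)
  w_6 = 0.128224·2.2199 + -0.003971·12.3150 = 0.2357  (Disney)
Σw_i=1.0000  μᵀw=0.1480
σ²=wᵀΣw=λ₁·μ_p+λ₂ = 0.128224·0.148 + -0.003971 = 0.015006 ≈ 0.0150

0.3275


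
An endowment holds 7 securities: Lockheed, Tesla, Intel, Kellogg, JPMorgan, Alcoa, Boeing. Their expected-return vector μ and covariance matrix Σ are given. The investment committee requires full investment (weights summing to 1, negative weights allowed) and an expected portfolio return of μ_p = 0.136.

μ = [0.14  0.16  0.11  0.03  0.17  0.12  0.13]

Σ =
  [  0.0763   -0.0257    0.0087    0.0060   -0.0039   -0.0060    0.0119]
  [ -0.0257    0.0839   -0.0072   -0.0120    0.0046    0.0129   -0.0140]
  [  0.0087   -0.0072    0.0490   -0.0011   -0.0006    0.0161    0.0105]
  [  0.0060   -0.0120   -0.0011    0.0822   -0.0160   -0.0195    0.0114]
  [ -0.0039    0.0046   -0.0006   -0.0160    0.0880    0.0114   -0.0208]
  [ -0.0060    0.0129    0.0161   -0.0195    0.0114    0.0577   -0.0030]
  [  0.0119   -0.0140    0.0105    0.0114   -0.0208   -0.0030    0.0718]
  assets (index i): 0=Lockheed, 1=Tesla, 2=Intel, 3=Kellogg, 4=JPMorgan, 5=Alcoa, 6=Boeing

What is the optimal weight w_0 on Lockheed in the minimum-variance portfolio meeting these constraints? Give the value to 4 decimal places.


u=Σ⁻¹μ = [2.4583  2.9992  1.3698  1.1006  2.4913  1.2865  2.3883]
v=Σ⁻¹𝟙 = [16.5398  20.1797  12.8282  18.5982  16.2823  14.8409  15.6291]
a=μᵀu=1.896118  b=𝟙ᵀu=14.094054  c=𝟙ᵀv=114.898191  D=ac−b²=19.218117
λ₁=(c·0.136−b)/D = (114.898191·0.136−14.094054)/19.218117 = 0.079722
λ₂=(a−b·0.136)/D = (1.896118−14.094054·0.136)/19.218117 = -0.001076
w* = 0.079722·u + -0.001076·v:
  w_0 = 0.079722·2.4583 + -0.001076·16.5398 = 0.1782  (Lockheed)
  w_1 = 0.079722·2.9992 + -0.001076·20.1797 = 0.2174  (Tesla)
  w_2 = 0.079722·1.3698 + -0.001076·12.8282 = 0.0954  (Intel)
  w_3 = 0.079722·1.1006 + -0.001076·18.5982 = 0.0677  (Kellogg)
  w_4 = 0.079722·2.4913 + -0.001076·16.2823 = 0.1811  (JPMorgan)
  w_5 = 0.079722·1.2865 + -0.001076·14.8409 = 0.0866  (Alcoa)
  w_6 = 0.079722·2.3883 + -0.001076·15.6291 = 0.1736  (Boeing)
Σw_i=1.0000  μᵀw=0.1360
σ²=wᵀΣw=λ₁·μ_p+λ₂ = 0.079722·0.136 + -0.001076 = 0.009766 ≈ 0.0098

0.1782


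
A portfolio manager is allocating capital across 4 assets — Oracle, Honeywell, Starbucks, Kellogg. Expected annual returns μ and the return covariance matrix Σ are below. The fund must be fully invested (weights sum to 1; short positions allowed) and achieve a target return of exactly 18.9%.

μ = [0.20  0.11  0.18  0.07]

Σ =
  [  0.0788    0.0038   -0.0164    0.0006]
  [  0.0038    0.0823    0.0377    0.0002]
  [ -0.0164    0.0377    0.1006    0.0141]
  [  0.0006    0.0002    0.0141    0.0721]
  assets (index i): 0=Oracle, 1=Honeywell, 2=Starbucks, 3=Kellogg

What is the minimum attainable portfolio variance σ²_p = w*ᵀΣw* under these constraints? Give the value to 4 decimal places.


0.0350

x=Σ⁻¹μ = [2.9621  0.2317  2.1107  0.5328]
y=Σ⁻¹𝟙 = [13.7542  8.0807  7.4333  12.2791]
a=μᵀx=1.035122  b=𝟙ᵀx=5.837253  c=𝟙ᵀy=41.547317  D=ac−b²=8.933018
λ₁=(c·0.189−b)/D = (41.547317·0.189−5.837253)/8.933018 = 0.225589
λ₂=(a−b·0.189)/D = (1.035122−5.837253·0.189)/8.933018 = -0.007626
w* = 0.225589·x + -0.007626·y:
  w_0 = 0.225589·2.9621 + -0.007626·13.7542 = 0.5633  (Oracle)
  w_1 = 0.225589·0.2317 + -0.007626·8.0807 = -0.0094  (Honeywell)
  w_2 = 0.225589·2.1107 + -0.007626·7.4333 = 0.4195  (Starbucks)
  w_3 = 0.225589·0.5328 + -0.007626·12.2791 = 0.0266  (Kellogg)
Σw_i=1.0000  μᵀw=0.1890
σ²=wᵀΣw=λ₁·μ_p+λ₂ = 0.225589·0.189 + -0.007626 = 0.035011 ≈ 0.0350


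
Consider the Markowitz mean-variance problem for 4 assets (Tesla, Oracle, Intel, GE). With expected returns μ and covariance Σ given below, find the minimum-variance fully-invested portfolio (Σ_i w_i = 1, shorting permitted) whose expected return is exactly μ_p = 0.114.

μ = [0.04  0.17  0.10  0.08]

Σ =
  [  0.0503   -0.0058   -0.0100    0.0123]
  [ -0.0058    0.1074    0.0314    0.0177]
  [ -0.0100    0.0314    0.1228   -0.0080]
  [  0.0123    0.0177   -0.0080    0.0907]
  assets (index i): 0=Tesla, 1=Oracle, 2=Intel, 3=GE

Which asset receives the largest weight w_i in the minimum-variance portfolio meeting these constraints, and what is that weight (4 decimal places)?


Oracle (0.4475)

x=Σ⁻¹μ = [0.9368  1.3774  0.5734  0.5368]
y=Σ⁻¹𝟙 = [20.4712  6.6249  8.6191  7.7166]
a=μᵀx=0.371903  b=𝟙ᵀx=3.424311  c=𝟙ᵀy=43.431749  D=ac−b²=4.426502
λ₁=(c·0.114−b)/D = (43.431749·0.114−3.424311)/4.426502 = 0.344947
λ₂=(a−b·0.114)/D = (0.371903−3.424311·0.114)/4.426502 = -0.004172
w* = 0.344947·x + -0.004172·y:
  w_0 = 0.344947·0.9368 + -0.004172·20.4712 = 0.2377  (Tesla)
  w_1 = 0.344947·1.3774 + -0.004172·6.6249 = 0.4475  (Oracle)
  w_2 = 0.344947·0.5734 + -0.004172·8.6191 = 0.1618  (Intel)
  w_3 = 0.344947·0.5368 + -0.004172·7.7166 = 0.1530  (GE)
Σw_i=1.0000  μᵀw=0.1140
σ²=wᵀΣw=λ₁·μ_p+λ₂ = 0.344947·0.114 + -0.004172 = 0.035152 ≈ 0.0352


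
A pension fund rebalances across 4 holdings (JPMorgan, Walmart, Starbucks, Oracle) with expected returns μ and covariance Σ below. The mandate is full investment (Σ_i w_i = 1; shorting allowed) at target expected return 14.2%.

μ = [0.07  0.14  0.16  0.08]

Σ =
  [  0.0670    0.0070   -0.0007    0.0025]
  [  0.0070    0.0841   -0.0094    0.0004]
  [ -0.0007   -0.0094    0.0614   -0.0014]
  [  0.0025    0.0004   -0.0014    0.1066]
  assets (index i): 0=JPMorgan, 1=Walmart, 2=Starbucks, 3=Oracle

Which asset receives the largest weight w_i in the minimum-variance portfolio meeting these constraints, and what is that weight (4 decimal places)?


Starbucks (0.5278)

g=Σ⁻¹μ = [0.8466  1.9177  2.9265  0.7619]
h=Σ⁻¹𝟙 = [13.4360  12.8085  18.6119  9.2621]
a=μᵀg=0.856921  b=𝟙ᵀg=6.452590  c=𝟙ᵀh=54.118581  D=ac−b²=4.739437
λ₁=(c·0.142−b)/D = (54.118581·0.142−6.452590)/4.739437 = 0.259999
λ₂=(a−b·0.142)/D = (0.856921−6.452590·0.142)/4.739437 = -0.012522
w* = 0.259999·g + -0.012522·h:
  w_0 = 0.259999·0.8466 + -0.012522·13.4360 = 0.0519  (JPMorgan)
  w_1 = 0.259999·1.9177 + -0.012522·12.8085 = 0.3382  (Walmart)
  w_2 = 0.259999·2.9265 + -0.012522·18.6119 = 0.5278  (Starbucks)
  w_3 = 0.259999·0.7619 + -0.012522·9.2621 = 0.0821  (Oracle)
Σw_i=1.0000  μᵀw=0.1420
σ²=wᵀΣw=λ₁·μ_p+λ₂ = 0.259999·0.142 + -0.012522 = 0.024398 ≈ 0.0244


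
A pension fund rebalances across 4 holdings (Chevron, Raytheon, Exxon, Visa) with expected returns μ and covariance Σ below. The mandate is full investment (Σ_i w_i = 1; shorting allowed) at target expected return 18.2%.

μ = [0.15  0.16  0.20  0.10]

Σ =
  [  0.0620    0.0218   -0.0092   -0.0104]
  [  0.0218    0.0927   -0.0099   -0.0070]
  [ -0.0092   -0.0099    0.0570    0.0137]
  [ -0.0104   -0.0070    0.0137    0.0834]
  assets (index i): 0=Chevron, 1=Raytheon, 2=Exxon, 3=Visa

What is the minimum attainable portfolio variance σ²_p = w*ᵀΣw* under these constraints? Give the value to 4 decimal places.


0.0235

x=Σ⁻¹μ = [2.6104  1.6120  3.9678  1.0081]
y=Σ⁻¹𝟙 = [17.5900  9.5956  19.2051  11.8345]
a=μᵀx=1.543846  b=𝟙ᵀx=9.198269  c=𝟙ᵀy=58.225206  D=ac−b²=5.282576
λ₁=(c·0.182−b)/D = (58.225206·0.182−9.198269)/5.282576 = 0.264780
λ₂=(a−b·0.182)/D = (1.543846−9.198269·0.182)/5.282576 = -0.024655
w* = 0.264780·x + -0.024655·y:
  w_0 = 0.264780·2.6104 + -0.024655·17.5900 = 0.2575  (Chevron)
  w_1 = 0.264780·1.6120 + -0.024655·9.5956 = 0.1902  (Raytheon)
  w_2 = 0.264780·3.9678 + -0.024655·19.2051 = 0.5771  (Exxon)
  w_3 = 0.264780·1.0081 + -0.024655·11.8345 = -0.0249  (Visa)
Σw_i=1.0000  μᵀw=0.1820
σ²=wᵀΣw=λ₁·μ_p+λ₂ = 0.264780·0.182 + -0.024655 = 0.023535 ≈ 0.0235


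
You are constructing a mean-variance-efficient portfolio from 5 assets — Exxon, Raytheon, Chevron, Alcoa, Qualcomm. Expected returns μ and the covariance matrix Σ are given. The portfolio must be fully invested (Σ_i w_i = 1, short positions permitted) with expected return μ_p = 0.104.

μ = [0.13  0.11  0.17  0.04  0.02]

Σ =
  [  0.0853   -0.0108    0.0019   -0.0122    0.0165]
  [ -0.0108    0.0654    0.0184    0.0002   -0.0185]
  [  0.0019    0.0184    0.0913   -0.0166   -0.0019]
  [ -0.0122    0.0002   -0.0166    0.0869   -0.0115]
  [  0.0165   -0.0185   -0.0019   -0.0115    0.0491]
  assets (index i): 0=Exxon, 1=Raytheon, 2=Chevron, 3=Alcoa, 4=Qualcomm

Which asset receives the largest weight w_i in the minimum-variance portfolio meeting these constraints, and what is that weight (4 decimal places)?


Raytheon (0.2424)

p=Σ⁻¹μ = [1.7077  1.7097  1.7039  1.1285  0.8079]
q=Σ⁻¹𝟙 = [11.2852  22.6979  10.2137  18.9556  29.9613]
a=μᵀp=0.761020  b=𝟙ᵀp=7.057616  c=𝟙ᵀq=93.113662  D=ac−b²=21.051423
λ₁=(c·0.104−b)/D = (93.113662·0.104−7.057616)/21.051423 = 0.124752
λ₂=(a−b·0.104)/D = (0.761020−7.057616·0.104)/21.051423 = 0.001284
w* = 0.124752·p + 0.001284·q:
  w_0 = 0.124752·1.7077 + 0.001284·11.2852 = 0.2275  (Exxon)
  w_1 = 0.124752·1.7097 + 0.001284·22.6979 = 0.2424  (Raytheon)
  w_2 = 0.124752·1.7039 + 0.001284·10.2137 = 0.2257  (Chevron)
  w_3 = 0.124752·1.1285 + 0.001284·18.9556 = 0.1651  (Alcoa)
  w_4 = 0.124752·0.8079 + 0.001284·29.9613 = 0.1393  (Qualcomm)
Σw_i=1.0000  μᵀw=0.1040
σ²=wᵀΣw=λ₁·μ_p+λ₂ = 0.124752·0.104 + 0.001284 = 0.014258 ≈ 0.0143


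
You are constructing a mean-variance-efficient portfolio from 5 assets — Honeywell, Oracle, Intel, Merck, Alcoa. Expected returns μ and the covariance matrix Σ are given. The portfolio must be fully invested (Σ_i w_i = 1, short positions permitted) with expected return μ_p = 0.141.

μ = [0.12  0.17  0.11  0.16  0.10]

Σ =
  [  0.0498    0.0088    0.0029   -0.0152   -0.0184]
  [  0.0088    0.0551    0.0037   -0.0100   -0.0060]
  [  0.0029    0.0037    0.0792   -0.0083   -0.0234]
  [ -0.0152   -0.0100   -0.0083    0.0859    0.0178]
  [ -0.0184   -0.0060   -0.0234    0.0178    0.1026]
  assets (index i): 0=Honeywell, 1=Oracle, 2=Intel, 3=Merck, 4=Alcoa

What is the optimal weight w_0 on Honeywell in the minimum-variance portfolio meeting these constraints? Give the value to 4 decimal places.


0.2299

u=Σ⁻¹μ = [3.1787  3.1106  1.9059  2.6176  1.7072]
v=Σ⁻¹𝟙 = [27.2652  17.4772  17.5131  16.7216  16.7515]
a=μᵀu=1.709433  b=𝟙ᵀu=12.520002  c=𝟙ᵀv=95.728676  D=ac−b²=6.891348
λ₁=(c·0.141−b)/D = (95.728676·0.141−12.520002)/6.891348 = 0.141880
λ₂=(a−b·0.141)/D = (1.709433−12.520002·0.141)/6.891348 = -0.008110
w* = 0.141880·u + -0.008110·v:
  w_0 = 0.141880·3.1787 + -0.008110·27.2652 = 0.2299  (Honeywell)
  w_1 = 0.141880·3.1106 + -0.008110·17.4772 = 0.2996  (Oracle)
  w_2 = 0.141880·1.9059 + -0.008110·17.5131 = 0.1284  (Intel)
  w_3 = 0.141880·2.6176 + -0.008110·16.7216 = 0.2358  (Merck)
  w_4 = 0.141880·1.7072 + -0.008110·16.7515 = 0.1064  (Alcoa)
Σw_i=1.0000  μᵀw=0.1410
σ²=wᵀΣw=λ₁·μ_p+λ₂ = 0.141880·0.141 + -0.008110 = 0.011895 ≈ 0.0119


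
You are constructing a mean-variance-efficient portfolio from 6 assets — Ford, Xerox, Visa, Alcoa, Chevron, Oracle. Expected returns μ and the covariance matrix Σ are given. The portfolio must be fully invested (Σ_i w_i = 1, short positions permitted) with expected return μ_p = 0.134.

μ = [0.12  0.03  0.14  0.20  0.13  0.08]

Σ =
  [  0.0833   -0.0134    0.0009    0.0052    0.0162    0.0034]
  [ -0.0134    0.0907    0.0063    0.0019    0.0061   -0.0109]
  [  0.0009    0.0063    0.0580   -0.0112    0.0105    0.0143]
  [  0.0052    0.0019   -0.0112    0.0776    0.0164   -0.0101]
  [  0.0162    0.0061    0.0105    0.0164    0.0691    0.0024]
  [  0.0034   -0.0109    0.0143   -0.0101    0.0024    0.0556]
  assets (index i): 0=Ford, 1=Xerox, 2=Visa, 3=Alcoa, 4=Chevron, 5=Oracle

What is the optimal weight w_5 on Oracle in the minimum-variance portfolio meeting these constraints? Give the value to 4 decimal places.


0.1809

x=Σ⁻¹μ = [1.1518  0.3920  2.5132  2.9279  0.4544  1.3111]
y=Σ⁻¹𝟙 = [11.4609  13.5059  13.0328  15.2486  4.3275  19.1637]
a=μᵀx=1.251367  b=𝟙ᵀx=8.750475  c=𝟙ᵀy=76.739450  D=ac−b²=19.458373
λ₁=(c·0.134−b)/D = (76.739450·0.134−8.750475)/19.458373 = 0.078764
λ₂=(a−b·0.134)/D = (1.251367−8.750475·0.134)/19.458373 = 0.004050
w* = 0.078764·x + 0.004050·y:
  w_0 = 0.078764·1.1518 + 0.004050·11.4609 = 0.1371  (Ford)
  w_1 = 0.078764·0.3920 + 0.004050·13.5059 = 0.0856  (Xerox)
  w_2 = 0.078764·2.5132 + 0.004050·13.0328 = 0.2507  (Visa)
  w_3 = 0.078764·2.9279 + 0.004050·15.2486 = 0.2924  (Alcoa)
  w_4 = 0.078764·0.4544 + 0.004050·4.3275 = 0.0533  (Chevron)
  w_5 = 0.078764·1.3111 + 0.004050·19.1637 = 0.1809  (Oracle)
Σw_i=1.0000  μᵀw=0.1340
σ²=wᵀΣw=λ₁·μ_p+λ₂ = 0.078764·0.134 + 0.004050 = 0.014604 ≈ 0.0146


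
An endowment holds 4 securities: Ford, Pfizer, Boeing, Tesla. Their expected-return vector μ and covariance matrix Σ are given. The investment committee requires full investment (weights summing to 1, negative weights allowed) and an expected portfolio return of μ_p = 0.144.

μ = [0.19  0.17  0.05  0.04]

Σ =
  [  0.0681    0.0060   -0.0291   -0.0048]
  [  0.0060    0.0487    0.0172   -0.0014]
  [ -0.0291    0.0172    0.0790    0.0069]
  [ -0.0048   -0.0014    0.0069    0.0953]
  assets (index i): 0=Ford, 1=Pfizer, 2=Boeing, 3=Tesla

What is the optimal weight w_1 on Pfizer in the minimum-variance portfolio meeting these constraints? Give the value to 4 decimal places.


0.3273

u=Σ⁻¹μ = [3.0657  2.7326  1.1207  0.5331]
v=Σ⁻¹𝟙 = [21.6514  12.1397  17.0712  10.5260]
a=μᵀu=1.124384  b=𝟙ᵀu=7.452110  c=𝟙ᵀv=61.388272  D=ac−b²=13.490025
λ₁=(c·0.144−b)/D = (61.388272·0.144−7.452110)/13.490025 = 0.102876
λ₂=(a−b·0.144)/D = (1.124384−7.452110·0.144)/13.490025 = 0.003801
w* = 0.102876·u + 0.003801·v:
  w_0 = 0.102876·3.0657 + 0.003801·21.6514 = 0.3977  (Ford)
  w_1 = 0.102876·2.7326 + 0.003801·12.1397 = 0.3273  (Pfizer)
  w_2 = 0.102876·1.1207 + 0.003801·17.0712 = 0.1802  (Boeing)
  w_3 = 0.102876·0.5331 + 0.003801·10.5260 = 0.0949  (Tesla)
Σw_i=1.0000  μᵀw=0.1440
σ²=wᵀΣw=λ₁·μ_p+λ₂ = 0.102876·0.144 + 0.003801 = 0.018615 ≈ 0.0186


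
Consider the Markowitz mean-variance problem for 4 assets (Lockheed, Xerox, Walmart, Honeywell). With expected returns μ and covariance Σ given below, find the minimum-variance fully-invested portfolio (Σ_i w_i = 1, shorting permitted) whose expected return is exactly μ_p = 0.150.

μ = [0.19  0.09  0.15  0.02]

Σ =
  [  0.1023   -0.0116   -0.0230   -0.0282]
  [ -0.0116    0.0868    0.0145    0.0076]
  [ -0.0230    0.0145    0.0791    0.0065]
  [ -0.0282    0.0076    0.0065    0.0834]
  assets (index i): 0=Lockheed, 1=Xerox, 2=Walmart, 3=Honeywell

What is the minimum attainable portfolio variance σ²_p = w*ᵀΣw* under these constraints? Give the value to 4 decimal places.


x=Σ⁻¹μ = [2.7614  0.9167  2.4574  0.8985]
y=Σ⁻¹𝟙 = [18.7521  10.1142  14.9056  16.2477]
a=μᵀx=0.993747  b=𝟙ᵀx=7.033962  c=𝟙ᵀy=60.019496  D=ac−b²=10.167598
λ₁=(c·0.150−b)/D = (60.019496·0.150−7.033962)/10.167598 = 0.193651
λ₂=(a−b·0.150)/D = (0.993747−7.033962·0.150)/10.167598 = -0.006034
w* = 0.193651·x + -0.006034·y:
  w_0 = 0.193651·2.7614 + -0.006034·18.7521 = 0.4216  (Lockheed)
  w_1 = 0.193651·0.9167 + -0.006034·10.1142 = 0.1165  (Xerox)
  w_2 = 0.193651·2.4574 + -0.006034·14.9056 = 0.3859  (Walmart)
  w_3 = 0.193651·0.8985 + -0.006034·16.2477 = 0.0760  (Honeywell)
Σw_i=1.0000  μᵀw=0.1500
σ²=wᵀΣw=λ₁·μ_p+λ₂ = 0.193651·0.150 + -0.006034 = 0.023014 ≈ 0.0230

0.0230


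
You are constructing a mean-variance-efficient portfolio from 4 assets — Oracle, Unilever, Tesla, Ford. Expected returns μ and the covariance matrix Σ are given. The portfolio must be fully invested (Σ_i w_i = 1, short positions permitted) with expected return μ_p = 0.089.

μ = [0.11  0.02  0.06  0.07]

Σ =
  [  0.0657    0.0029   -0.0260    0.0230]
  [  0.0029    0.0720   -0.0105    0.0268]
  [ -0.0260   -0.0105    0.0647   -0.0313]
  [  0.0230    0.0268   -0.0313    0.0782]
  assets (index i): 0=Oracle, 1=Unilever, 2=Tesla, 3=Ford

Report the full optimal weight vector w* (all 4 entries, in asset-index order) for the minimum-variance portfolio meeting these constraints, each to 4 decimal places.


0.4663  -0.0893  0.4116  0.2113

x=Σ⁻¹μ = [2.2091  0.1030  2.3977  1.1698]
y=Σ⁻¹𝟙 = [22.7210  12.1428  34.1003  15.5924]
a=μᵀx=0.470809  b=𝟙ᵀx=5.879650  c=𝟙ᵀy=84.556518  D=ac−b²=5.239715
λ₁=(c·0.089−b)/D = (84.556518·0.089−5.879650)/5.239715 = 0.314116
λ₂=(a−b·0.089)/D = (0.470809−5.879650·0.089)/5.239715 = -0.010016
w* = 0.314116·x + -0.010016·y:
  w_0 = 0.314116·2.2091 + -0.010016·22.7210 = 0.4663  (Oracle)
  w_1 = 0.314116·0.1030 + -0.010016·12.1428 = -0.0893  (Unilever)
  w_2 = 0.314116·2.3977 + -0.010016·34.1003 = 0.4116  (Tesla)
  w_3 = 0.314116·1.1698 + -0.010016·15.5924 = 0.2113  (Ford)
Σw_i=1.0000  μᵀw=0.0890
σ²=wᵀΣw=λ₁·μ_p+λ₂ = 0.314116·0.089 + -0.010016 = 0.017941 ≈ 0.0179


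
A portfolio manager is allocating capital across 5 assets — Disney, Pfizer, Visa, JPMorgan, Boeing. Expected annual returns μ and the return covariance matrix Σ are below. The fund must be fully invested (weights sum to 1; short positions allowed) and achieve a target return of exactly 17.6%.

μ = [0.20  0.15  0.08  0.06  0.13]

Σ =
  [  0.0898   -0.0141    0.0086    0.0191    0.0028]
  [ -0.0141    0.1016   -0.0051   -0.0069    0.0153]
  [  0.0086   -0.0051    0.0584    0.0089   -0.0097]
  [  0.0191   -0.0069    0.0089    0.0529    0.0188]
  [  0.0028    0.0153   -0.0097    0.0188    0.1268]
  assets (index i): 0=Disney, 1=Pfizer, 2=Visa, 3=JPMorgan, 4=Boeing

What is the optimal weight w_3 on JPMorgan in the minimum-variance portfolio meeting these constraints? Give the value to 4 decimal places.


x=Σ⁻¹μ = [2.3502  1.7370  1.3224  -0.0186  0.8677]
y=Σ⁻¹𝟙 = [8.6036  11.8516  15.8896  12.6788  5.6021]
a=μᵀx=0.948055  b=𝟙ᵀx=6.258630  c=𝟙ᵀy=54.625697  D=ac−b²=12.617728
λ₁=(c·0.176−b)/D = (54.625697·0.176−6.258630)/12.617728 = 0.265935
λ₂=(a−b·0.176)/D = (0.948055−6.258630·0.176)/12.617728 = -0.012163
w* = 0.265935·x + -0.012163·y:
  w_0 = 0.265935·2.3502 + -0.012163·8.6036 = 0.5203  (Disney)
  w_1 = 0.265935·1.7370 + -0.012163·11.8516 = 0.3178  (Pfizer)
  w_2 = 0.265935·1.3224 + -0.012163·15.8896 = 0.1584  (Visa)
  w_3 = 0.265935·-0.0186 + -0.012163·12.6788 = -0.1592  (JPMorgan)
  w_4 = 0.265935·0.8677 + -0.012163·5.6021 = 0.1626  (Boeing)
Σw_i=1.0000  μᵀw=0.1760
σ²=wᵀΣw=λ₁·μ_p+λ₂ = 0.265935·0.176 + -0.012163 = 0.034642 ≈ 0.0346

-0.1592


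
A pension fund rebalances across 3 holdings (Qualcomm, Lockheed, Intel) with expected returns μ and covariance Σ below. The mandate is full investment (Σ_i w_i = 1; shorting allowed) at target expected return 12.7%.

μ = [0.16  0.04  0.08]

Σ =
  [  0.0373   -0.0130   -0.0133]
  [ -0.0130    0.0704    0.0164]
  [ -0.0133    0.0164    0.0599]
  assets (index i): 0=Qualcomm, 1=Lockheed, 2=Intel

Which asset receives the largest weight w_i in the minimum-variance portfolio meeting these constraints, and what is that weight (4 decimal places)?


u=Σ⁻¹μ = [5.4616  1.0501  2.2607]
v=Σ⁻¹𝟙 = [40.1341  16.7169  21.0288]
a=μᵀu=1.096723  b=𝟙ᵀu=8.772445  c=𝟙ᵀv=77.879879  D=ac−b²=8.456883
λ₁=(c·0.127−b)/D = (77.879879·0.127−8.772445)/8.456883 = 0.132236
λ₂=(a−b·0.127)/D = (1.096723−8.772445·0.127)/8.456883 = -0.002055
w* = 0.132236·u + -0.002055·v:
  w_0 = 0.132236·5.4616 + -0.002055·40.1341 = 0.6398  (Qualcomm)
  w_1 = 0.132236·1.0501 + -0.002055·16.7169 = 0.1045  (Lockheed)
  w_2 = 0.132236·2.2607 + -0.002055·21.0288 = 0.2557  (Intel)
Σw_i=1.0000  μᵀw=0.1270
σ²=wᵀΣw=λ₁·μ_p+λ₂ = 0.132236·0.127 + -0.002055 = 0.014739 ≈ 0.0147

Qualcomm (0.6398)


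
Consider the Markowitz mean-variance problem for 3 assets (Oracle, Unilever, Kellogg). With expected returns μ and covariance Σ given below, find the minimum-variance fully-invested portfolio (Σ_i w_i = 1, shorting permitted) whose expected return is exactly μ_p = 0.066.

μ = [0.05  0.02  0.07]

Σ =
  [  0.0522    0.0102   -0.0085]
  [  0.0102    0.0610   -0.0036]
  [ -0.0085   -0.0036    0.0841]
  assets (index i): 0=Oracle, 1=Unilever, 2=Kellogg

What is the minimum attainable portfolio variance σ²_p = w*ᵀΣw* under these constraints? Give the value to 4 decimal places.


0.0397

x=Σ⁻¹μ = [1.0725  0.2046  0.9495]
y=Σ⁻¹𝟙 = [18.7433  14.1085  14.3889]
a=μᵀx=0.124181  b=𝟙ᵀx=2.226559  c=𝟙ᵀy=47.240705  D=ac−b²=0.908823
λ₁=(c·0.066−b)/D = (47.240705·0.066−2.226559)/0.908823 = 0.980749
λ₂=(a−b·0.066)/D = (0.124181−2.226559·0.066)/0.908823 = -0.025057
w* = 0.980749·x + -0.025057·y:
  w_0 = 0.980749·1.0725 + -0.025057·18.7433 = 0.5822  (Oracle)
  w_1 = 0.980749·0.2046 + -0.025057·14.1085 = -0.1529  (Unilever)
  w_2 = 0.980749·0.9495 + -0.025057·14.3889 = 0.5707  (Kellogg)
Σw_i=1.0000  μᵀw=0.0660
σ²=wᵀΣw=λ₁·μ_p+λ₂ = 0.980749·0.066 + -0.025057 = 0.039673 ≈ 0.0397


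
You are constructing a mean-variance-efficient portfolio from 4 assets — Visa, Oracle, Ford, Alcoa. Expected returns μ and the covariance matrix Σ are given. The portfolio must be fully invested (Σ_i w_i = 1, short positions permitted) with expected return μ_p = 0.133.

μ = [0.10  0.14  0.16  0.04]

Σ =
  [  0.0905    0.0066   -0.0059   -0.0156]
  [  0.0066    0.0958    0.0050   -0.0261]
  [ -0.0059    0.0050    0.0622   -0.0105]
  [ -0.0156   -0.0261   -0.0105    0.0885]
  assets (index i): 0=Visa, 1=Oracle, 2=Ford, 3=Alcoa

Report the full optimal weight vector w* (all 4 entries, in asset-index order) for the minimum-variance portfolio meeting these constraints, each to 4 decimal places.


p=Σ⁻¹μ = [1.4332  1.6292  2.8341  1.5213]
q=Σ⁻¹𝟙 = [14.8365  13.9333  19.8037  20.3734]
a=μᵀp=0.885721  b=𝟙ᵀp=7.417840  c=𝟙ᵀq=68.946922  D=ac−b²=6.043355
λ₁=(c·0.133−b)/D = (68.946922·0.133−7.417840)/6.043355 = 0.289922
λ₂=(a−b·0.133)/D = (0.885721−7.417840·0.133)/6.043355 = -0.016688
w* = 0.289922·p + -0.016688·q:
  w_0 = 0.289922·1.4332 + -0.016688·14.8365 = 0.1679  (Visa)
  w_1 = 0.289922·1.6292 + -0.016688·13.9333 = 0.2398  (Oracle)
  w_2 = 0.289922·2.8341 + -0.016688·19.8037 = 0.4912  (Ford)
  w_3 = 0.289922·1.5213 + -0.016688·20.3734 = 0.1011  (Alcoa)
Σw_i=1.0000  μᵀw=0.1330
σ²=wᵀΣw=λ₁·μ_p+λ₂ = 0.289922·0.133 + -0.016688 = 0.021871 ≈ 0.0219

0.1679  0.2398  0.4912  0.1011


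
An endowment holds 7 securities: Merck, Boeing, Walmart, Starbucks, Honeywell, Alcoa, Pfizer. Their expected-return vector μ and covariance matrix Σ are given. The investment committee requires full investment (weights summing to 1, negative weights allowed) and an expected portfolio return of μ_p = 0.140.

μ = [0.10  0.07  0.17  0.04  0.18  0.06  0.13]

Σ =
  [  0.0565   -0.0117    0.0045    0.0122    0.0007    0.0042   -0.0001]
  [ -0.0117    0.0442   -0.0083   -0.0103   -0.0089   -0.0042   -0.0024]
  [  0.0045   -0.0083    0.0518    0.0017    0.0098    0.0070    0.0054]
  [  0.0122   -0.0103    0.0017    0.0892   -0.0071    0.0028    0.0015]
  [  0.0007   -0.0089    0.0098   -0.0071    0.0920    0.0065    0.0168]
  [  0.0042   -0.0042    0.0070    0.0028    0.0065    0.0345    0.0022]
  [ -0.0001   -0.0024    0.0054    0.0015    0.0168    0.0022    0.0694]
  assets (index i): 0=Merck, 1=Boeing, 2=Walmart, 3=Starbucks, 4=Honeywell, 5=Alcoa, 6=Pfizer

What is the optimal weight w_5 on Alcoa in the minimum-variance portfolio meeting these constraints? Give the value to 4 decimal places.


-0.0589

u=Σ⁻¹μ = [2.0064  3.3132  3.0521  0.5845  1.6845  0.8308  1.3064]
v=Σ⁻¹𝟙 = [19.7811  38.8847  17.1075  12.5105  9.8985  24.2573  11.0158]
a=μᵀu=1.497697  b=𝟙ᵀu=12.777951  c=𝟙ᵀv=133.455385  D=ac−b²=36.599719
λ₁=(c·0.140−b)/D = (133.455385·0.140−12.777951)/36.599719 = 0.161362
λ₂=(a−b·0.140)/D = (1.497697−12.777951·0.140)/36.599719 = -0.007957
w* = 0.161362·u + -0.007957·v:
  w_0 = 0.161362·2.0064 + -0.007957·19.7811 = 0.1664  (Merck)
  w_1 = 0.161362·3.3132 + -0.007957·38.8847 = 0.2252  (Boeing)
  w_2 = 0.161362·3.0521 + -0.007957·17.1075 = 0.3564  (Walmart)
  w_3 = 0.161362·0.5845 + -0.007957·12.5105 = -0.0052  (Starbucks)
  w_4 = 0.161362·1.6845 + -0.007957·9.8985 = 0.1931  (Honeywell)
  w_5 = 0.161362·0.8308 + -0.007957·24.2573 = -0.0589  (Alcoa)
  w_6 = 0.161362·1.3064 + -0.007957·11.0158 = 0.1232  (Pfizer)
Σw_i=1.0000  μᵀw=0.1400
σ²=wᵀΣw=λ₁·μ_p+λ₂ = 0.161362·0.140 + -0.007957 = 0.014634 ≈ 0.0146


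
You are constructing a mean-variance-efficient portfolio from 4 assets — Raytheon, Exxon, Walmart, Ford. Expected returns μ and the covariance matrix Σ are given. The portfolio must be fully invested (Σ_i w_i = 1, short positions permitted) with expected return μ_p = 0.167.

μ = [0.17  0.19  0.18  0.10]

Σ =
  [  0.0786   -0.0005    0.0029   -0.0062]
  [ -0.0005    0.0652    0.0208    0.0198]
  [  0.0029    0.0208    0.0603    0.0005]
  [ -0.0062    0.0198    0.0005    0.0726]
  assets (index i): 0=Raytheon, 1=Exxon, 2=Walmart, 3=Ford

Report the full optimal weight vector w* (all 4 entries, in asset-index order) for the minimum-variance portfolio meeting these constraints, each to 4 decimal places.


0.2953  0.2482  0.2999  0.1566

p=Σ⁻¹μ = [2.1743  1.9136  2.2119  1.0260]
q=Σ⁻¹𝟙 = [13.2894  7.2936  13.3224  12.8281]
a=μᵀp=1.233961  b=𝟙ᵀp=7.325819  c=𝟙ᵀq=46.733472  D=ac−b²=3.999660
λ₁=(c·0.167−b)/D = (46.733472·0.167−7.325819)/3.999660 = 0.119678
λ₂=(a−b·0.167)/D = (1.233961−7.325819·0.167)/3.999660 = 0.002638
w* = 0.119678·p + 0.002638·q:
  w_0 = 0.119678·2.1743 + 0.002638·13.2894 = 0.2953  (Raytheon)
  w_1 = 0.119678·1.9136 + 0.002638·7.2936 = 0.2482  (Exxon)
  w_2 = 0.119678·2.2119 + 0.002638·13.3224 = 0.2999  (Walmart)
  w_3 = 0.119678·1.0260 + 0.002638·12.8281 = 0.1566  (Ford)
Σw_i=1.0000  μᵀw=0.1670
σ²=wᵀΣw=λ₁·μ_p+λ₂ = 0.119678·0.167 + 0.002638 = 0.022624 ≈ 0.0226
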